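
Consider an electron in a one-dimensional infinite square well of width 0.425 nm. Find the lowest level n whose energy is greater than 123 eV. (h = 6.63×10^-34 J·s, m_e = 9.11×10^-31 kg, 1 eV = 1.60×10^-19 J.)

E_1 = h²/(8m_eL²) = 3.339×10^-19 J = 2.087 eV.
Need n² > 123/2.087 = 58.94, i.e. n > 7.677.
The smallest integer satisfying this is n = 8.

n = 8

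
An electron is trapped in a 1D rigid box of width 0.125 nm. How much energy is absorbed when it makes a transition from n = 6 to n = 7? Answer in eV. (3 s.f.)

|ΔE| = 313 eV

E_1 = h²/(8m_eL²) = 3.856×10^-18 J.
|ΔE| = |6² − 7²|·E_1 = 13·3.856×10^-18 J = 5.013×10^-17 J = 313 eV.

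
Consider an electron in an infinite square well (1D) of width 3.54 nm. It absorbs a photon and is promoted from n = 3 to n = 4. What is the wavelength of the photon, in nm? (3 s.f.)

λ = 5.90×10^3 nm

E_1 = h²/(8m_eL²) = 4.808×10^-21 J, so ΔE = (4² − 3²)E_1 = 3.366×10^-20 J.
λ = hc/ΔE = (6.626×10^-34·2.998×10^8)/3.366×10^-20 = 5.90×10^-6 m = 5.90×10^3 nm.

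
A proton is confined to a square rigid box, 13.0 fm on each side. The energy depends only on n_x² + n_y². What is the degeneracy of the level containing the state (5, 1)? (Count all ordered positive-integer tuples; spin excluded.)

degeneracy = 2

The level has n_x² + n_y² = 26. The ordered positive-integer solutions are (1, 5), (5, 1).
That gives 2 states.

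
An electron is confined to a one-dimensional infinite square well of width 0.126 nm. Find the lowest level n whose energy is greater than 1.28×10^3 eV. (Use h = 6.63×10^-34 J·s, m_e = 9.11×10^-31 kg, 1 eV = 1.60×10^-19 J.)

n = 8

E_1 = h²/(8m_eL²) = 3.799×10^-18 J = 23.74 eV.
Need n² > 1.28×10^3/23.74 = 53.92, i.e. n > 7.343.
The smallest integer satisfying this is n = 8.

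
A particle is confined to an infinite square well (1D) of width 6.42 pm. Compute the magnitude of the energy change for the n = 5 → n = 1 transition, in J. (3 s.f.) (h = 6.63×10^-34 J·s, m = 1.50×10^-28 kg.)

E_1 = h²/(8mL²) = 8.887×10^-18 J.
|ΔE| = |5² − 1²|·E_1 = 24·8.887×10^-18 J = 2.13×10^-16 J.

|ΔE| = 2.13×10^-16 J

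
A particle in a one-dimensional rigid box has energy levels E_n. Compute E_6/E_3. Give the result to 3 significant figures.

4.00

E_n ∝ n², so E_6/E_3 = 6²/3² = 36/9 = 4.00.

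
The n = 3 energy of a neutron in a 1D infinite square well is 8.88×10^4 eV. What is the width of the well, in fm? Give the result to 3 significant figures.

L = 144 fm

From E_n = n²h²/(8m_nL²), L = n·h/√(8m_nE_n).
E_3 = 8.88×10^4 eV = 1.423×10^-14 J, so L = 3·6.626×10^-34/√(8·1.675×10^-27·1.423×10^-14) = 1.44×10^-13 m = 144 fm.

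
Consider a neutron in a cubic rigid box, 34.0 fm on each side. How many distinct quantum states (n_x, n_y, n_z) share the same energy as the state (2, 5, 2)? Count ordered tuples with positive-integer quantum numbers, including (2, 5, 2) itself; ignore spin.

The level has n_x² + n_y² + n_z² = 33. The ordered positive-integer solutions are (1, 4, 4), (2, 2, 5), (2, 5, 2), (4, 1, 4), (4, 4, 1), (5, 2, 2).
That gives 6 states.

degeneracy = 6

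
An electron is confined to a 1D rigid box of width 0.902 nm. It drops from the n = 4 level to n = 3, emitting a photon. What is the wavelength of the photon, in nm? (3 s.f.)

E_1 = h²/(8m_eL²) = 7.405×10^-20 J, so ΔE = (4² − 3²)E_1 = 5.184×10^-19 J.
λ = hc/ΔE = (6.626×10^-34·2.998×10^8)/5.184×10^-19 = 3.83×10^-7 m = 383 nm.

λ = 383 nm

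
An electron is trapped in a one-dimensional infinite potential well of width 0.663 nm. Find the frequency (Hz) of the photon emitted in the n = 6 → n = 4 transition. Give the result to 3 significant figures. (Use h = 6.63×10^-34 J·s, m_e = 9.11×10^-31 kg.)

E_1 = h²/(8m_eL²) = 1.372×10^-19 J and ΔE = (6² − 4²)E_1 = 2.744×10^-18 J.
f = ΔE/h = 2.744×10^-18/6.63×10^-34 = 4.14×10^15 Hz.

f = 4.14×10^15 Hz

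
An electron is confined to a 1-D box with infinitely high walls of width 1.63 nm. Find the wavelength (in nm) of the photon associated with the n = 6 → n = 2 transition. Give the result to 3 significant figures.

E_1 = h²/(8m_eL²) = 2.268×10^-20 J, so ΔE = (6² − 2²)E_1 = 7.258×10^-19 J.
λ = hc/ΔE = (6.626×10^-34·2.998×10^8)/7.258×10^-19 = 2.74×10^-7 m = 274 nm.

λ = 274 nm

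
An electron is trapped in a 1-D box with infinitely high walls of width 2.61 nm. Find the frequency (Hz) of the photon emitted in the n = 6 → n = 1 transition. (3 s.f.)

f = 4.67×10^14 Hz

E_1 = h²/(8m_eL²) = 8.844×10^-21 J and ΔE = (6² − 1²)E_1 = 3.095×10^-19 J.
f = ΔE/h = 3.095×10^-19/6.626×10^-34 = 4.67×10^14 Hz.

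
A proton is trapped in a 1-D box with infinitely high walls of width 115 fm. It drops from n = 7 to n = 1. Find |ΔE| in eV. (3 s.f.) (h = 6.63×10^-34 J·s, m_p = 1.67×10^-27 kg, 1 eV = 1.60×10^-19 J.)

E_1 = h²/(8m_pL²) = 2.488×10^-15 J.
|ΔE| = |7² − 1²|·E_1 = 48·2.488×10^-15 J = 1.194×10^-13 J = 7.46×10^5 eV.

|ΔE| = 7.46×10^5 eV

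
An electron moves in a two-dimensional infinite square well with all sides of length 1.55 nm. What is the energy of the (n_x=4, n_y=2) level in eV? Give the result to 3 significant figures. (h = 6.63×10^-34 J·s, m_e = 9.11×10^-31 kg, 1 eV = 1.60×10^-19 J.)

For a 2D rectangular well E = (h²/8m_e)·Σ n_i²/L_i² = (6.63×10^-34)²/(8·9.11×10^-31) · [4²/(1.55 nm)² + 2²/(1.55 nm)²].
Evaluating gives E = 5.021×10^-19 J = 3.14 eV.

E = 3.14 eV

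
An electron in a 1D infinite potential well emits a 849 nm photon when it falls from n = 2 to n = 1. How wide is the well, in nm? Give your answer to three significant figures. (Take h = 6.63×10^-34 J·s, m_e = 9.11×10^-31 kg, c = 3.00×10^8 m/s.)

The photon carries ΔE = hc/λ = 6.63×10^-34·3.00×10^8/8.49×10^-7 m = 2.343×10^-19 J.
Since ΔE = (2² − 1²)E_1, E_1 = 7.810×10^-20 J, and L = h/√(8m_eE_1) = 8.79×10^-10 m = 0.879 nm.

L = 0.879 nm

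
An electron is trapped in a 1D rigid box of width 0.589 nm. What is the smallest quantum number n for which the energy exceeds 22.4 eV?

n = 5

E_1 = h²/(8m_eL²) = 1.737×10^-19 J = 1.084 eV.
Need n² > 22.4/1.084 = 20.66, i.e. n > 4.545.
The smallest integer satisfying this is n = 5.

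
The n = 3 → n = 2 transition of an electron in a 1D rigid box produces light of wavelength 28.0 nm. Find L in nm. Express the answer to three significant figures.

The photon carries ΔE = hc/λ = 6.626×10^-34·2.998×10^8/2.80×10^-8 m = 7.095×10^-18 J.
Since ΔE = (3² − 2²)E_1, E_1 = 1.419×10^-18 J, and L = h/√(8m_eE_1) = 2.06×10^-10 m = 0.206 nm.

L = 0.206 nm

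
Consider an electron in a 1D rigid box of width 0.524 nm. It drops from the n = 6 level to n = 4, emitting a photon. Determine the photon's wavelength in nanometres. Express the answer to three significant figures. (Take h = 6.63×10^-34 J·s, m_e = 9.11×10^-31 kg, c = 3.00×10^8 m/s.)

E_1 = h²/(8m_eL²) = 2.197×10^-19 J, so ΔE = (6² − 4²)E_1 = 4.394×10^-18 J.
λ = hc/ΔE = (6.63×10^-34·3.00×10^8)/4.394×10^-18 = 4.53×10^-8 m = 45.3 nm.

λ = 45.3 nm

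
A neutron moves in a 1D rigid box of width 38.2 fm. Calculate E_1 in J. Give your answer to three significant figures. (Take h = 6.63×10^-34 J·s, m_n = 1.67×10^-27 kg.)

For an infinite well E_n = n²h²/(8m_nL²), so E_1 = h²/(8m_nL²) = (6.63×10^-34)²/(8·1.67×10^-27·(3.82×10^-14 m)²) = 2.255×10^-14 J.

E_1 = 2.25×10^-14 J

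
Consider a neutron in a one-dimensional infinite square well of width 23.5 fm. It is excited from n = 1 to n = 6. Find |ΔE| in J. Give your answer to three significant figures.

E_1 = h²/(8m_nL²) = 5.933×10^-14 J.
|ΔE| = |1² − 6²|·E_1 = 35·5.933×10^-14 J = 2.08×10^-12 J.

|ΔE| = 2.08×10^-12 J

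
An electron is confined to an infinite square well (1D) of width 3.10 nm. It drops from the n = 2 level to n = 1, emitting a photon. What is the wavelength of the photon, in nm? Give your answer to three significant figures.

λ = 1.06×10^4 nm

E_1 = h²/(8m_eL²) = 6.269×10^-21 J, so ΔE = (2² − 1²)E_1 = 1.881×10^-20 J.
λ = hc/ΔE = (6.626×10^-34·2.998×10^8)/1.881×10^-20 = 1.06×10^-5 m = 1.06×10^4 nm.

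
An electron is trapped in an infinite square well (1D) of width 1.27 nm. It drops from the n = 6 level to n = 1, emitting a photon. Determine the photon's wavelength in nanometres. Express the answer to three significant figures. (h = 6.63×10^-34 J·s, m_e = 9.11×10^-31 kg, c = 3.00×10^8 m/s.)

λ = 152 nm

E_1 = h²/(8m_eL²) = 3.739×10^-20 J, so ΔE = (6² − 1²)E_1 = 1.309×10^-18 J.
λ = hc/ΔE = (6.63×10^-34·3.00×10^8)/1.309×10^-18 = 1.52×10^-7 m = 152 nm.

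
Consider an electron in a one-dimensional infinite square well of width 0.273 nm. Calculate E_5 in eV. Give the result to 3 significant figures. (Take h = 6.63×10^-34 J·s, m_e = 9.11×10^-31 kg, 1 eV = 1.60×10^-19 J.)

E_5 = 126 eV

For an infinite well E_n = n²h²/(8m_eL²), so E_1 = h²/(8m_eL²) = (6.63×10^-34)²/(8·9.11×10^-31·(2.73×10^-10 m)²) = 8.093×10^-19 J.
Then E_5 = 5²·E_1 = 25·8.093×10^-19 J = 2.023×10^-17 J.
Converting, E_5 = 2.023×10^-17 J / (1.60×10^-19 J/eV) = 126 eV.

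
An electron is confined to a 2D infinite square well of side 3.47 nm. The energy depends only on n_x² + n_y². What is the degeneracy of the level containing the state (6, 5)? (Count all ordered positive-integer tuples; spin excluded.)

degeneracy = 2

The level has n_x² + n_y² = 61. The ordered positive-integer solutions are (5, 6), (6, 5).
That gives 2 states.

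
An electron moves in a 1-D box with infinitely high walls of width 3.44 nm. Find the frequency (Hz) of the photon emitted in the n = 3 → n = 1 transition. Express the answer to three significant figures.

f = 6.15×10^13 Hz

E_1 = h²/(8m_eL²) = 5.091×10^-21 J and ΔE = (3² − 1²)E_1 = 4.073×10^-20 J.
f = ΔE/h = 4.073×10^-20/6.626×10^-34 = 6.15×10^13 Hz.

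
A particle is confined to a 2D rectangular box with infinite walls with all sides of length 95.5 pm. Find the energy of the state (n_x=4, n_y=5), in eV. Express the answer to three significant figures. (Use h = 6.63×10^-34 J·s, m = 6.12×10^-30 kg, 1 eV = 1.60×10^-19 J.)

E = 252 eV

For a 2D rectangular well E = (h²/8m)·Σ n_i²/L_i² = (6.63×10^-34)²/(8·6.12×10^-30) · [4²/(95.5 pm)² + 5²/(95.5 pm)²].
Evaluating gives E = 4.036×10^-17 J = 252 eV.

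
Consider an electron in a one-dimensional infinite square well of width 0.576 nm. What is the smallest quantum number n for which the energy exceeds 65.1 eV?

E_1 = h²/(8m_eL²) = 1.816×10^-19 J = 1.134 eV.
Need n² > 65.1/1.134 = 57.41, i.e. n > 7.577.
The smallest integer satisfying this is n = 8.

n = 8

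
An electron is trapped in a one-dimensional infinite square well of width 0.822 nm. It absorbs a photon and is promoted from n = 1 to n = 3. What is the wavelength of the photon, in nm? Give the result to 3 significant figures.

λ = 278 nm

E_1 = h²/(8m_eL²) = 8.917×10^-20 J, so ΔE = (3² − 1²)E_1 = 7.134×10^-19 J.
λ = hc/ΔE = (6.626×10^-34·2.998×10^8)/7.134×10^-19 = 2.78×10^-7 m = 278 nm.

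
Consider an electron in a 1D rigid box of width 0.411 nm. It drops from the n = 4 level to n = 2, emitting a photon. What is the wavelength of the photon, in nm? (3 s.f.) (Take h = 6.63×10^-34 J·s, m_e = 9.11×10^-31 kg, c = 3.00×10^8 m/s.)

E_1 = h²/(8m_eL²) = 3.571×10^-19 J, so ΔE = (4² − 2²)E_1 = 4.285×10^-18 J.
λ = hc/ΔE = (6.63×10^-34·3.00×10^8)/4.285×10^-18 = 4.64×10^-8 m = 46.4 nm.

λ = 46.4 nm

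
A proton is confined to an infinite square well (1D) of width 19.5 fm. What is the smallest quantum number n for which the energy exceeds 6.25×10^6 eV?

n = 4

E_1 = h²/(8m_pL²) = 8.627×10^-14 J = 5.385×10^5 eV.
Need n² > 6.25×10^6/5.385×10^5 = 11.61, i.e. n > 3.407.
The smallest integer satisfying this is n = 4.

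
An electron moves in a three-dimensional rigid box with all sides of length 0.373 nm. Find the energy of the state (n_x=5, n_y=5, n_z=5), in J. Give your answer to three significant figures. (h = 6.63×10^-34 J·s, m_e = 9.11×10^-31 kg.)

For a 3D rectangular well E = (h²/8m_e)·Σ n_i²/L_i² = (6.63×10^-34)²/(8·9.11×10^-31) · [5²/(0.373 nm)² + 5²/(0.373 nm)² + 5²/(0.373 nm)²].
Evaluating gives E = 3.25×10^-17 J.

E = 3.25×10^-17 J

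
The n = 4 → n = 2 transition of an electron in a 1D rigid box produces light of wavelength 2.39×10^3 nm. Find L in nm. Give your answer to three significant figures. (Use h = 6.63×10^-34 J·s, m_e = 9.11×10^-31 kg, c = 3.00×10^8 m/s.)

L = 2.95 nm

The photon carries ΔE = hc/λ = 6.63×10^-34·3.00×10^8/2.39×10^-6 m = 8.322×10^-20 J.
Since ΔE = (4² − 2²)E_1, E_1 = 6.935×10^-21 J, and L = h/√(8m_eE_1) = 2.95×10^-9 m = 2.95 nm.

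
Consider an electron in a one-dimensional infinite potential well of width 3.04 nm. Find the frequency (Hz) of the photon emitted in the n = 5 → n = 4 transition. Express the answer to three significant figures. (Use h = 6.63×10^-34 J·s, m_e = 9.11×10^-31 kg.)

f = 8.86×10^13 Hz

E_1 = h²/(8m_eL²) = 6.526×10^-21 J and ΔE = (5² − 4²)E_1 = 5.873×10^-20 J.
f = ΔE/h = 5.873×10^-20/6.63×10^-34 = 8.86×10^13 Hz.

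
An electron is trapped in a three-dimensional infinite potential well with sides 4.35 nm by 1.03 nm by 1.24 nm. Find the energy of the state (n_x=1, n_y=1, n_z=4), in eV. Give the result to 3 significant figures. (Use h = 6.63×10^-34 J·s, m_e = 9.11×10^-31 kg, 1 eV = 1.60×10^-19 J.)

For a 3D rectangular well E = (h²/8m_e)·Σ n_i²/L_i² = (6.63×10^-34)²/(8·9.11×10^-31) · [1²/(4.35 nm)² + 1²/(1.03 nm)² + 4²/(1.24 nm)²].
Evaluating gives E = 6.877×10^-19 J = 4.30 eV.

E = 4.30 eV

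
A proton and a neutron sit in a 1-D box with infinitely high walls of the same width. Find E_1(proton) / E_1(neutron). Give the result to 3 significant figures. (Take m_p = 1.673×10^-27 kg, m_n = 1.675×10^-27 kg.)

E_n ∝ 1/m at fixed n and L, so the ratio is m_n/m_p = 1.675×10^-27/1.673×10^-27 = 1.00.

1.00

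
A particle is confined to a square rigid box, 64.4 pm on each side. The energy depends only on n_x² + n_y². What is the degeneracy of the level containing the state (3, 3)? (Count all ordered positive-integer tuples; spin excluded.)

degeneracy = 1

The level has n_x² + n_y² = 18. The ordered positive-integer solutions are (3, 3).
That gives 1 state.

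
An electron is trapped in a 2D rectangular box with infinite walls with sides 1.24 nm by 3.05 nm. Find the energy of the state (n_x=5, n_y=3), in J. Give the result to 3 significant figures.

E = 1.04×10^-18 J

For a 2D rectangular well E = (h²/8m_e)·Σ n_i²/L_i² = (6.626×10^-34)²/(8·9.109×10^-31) · [5²/(1.24 nm)² + 3²/(3.05 nm)²].
Evaluating gives E = 1.04×10^-18 J.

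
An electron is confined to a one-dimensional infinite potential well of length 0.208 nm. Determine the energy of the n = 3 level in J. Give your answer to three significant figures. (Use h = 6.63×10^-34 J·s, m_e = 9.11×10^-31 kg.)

For an infinite well E_n = n²h²/(8m_eL²), so E_1 = h²/(8m_eL²) = (6.63×10^-34)²/(8·9.11×10^-31·(2.08×10^-10 m)²) = 1.394×10^-18 J.
Then E_3 = 3²·E_1 = 9·1.394×10^-18 J = 1.25×10^-17 J.

E_3 = 1.25×10^-17 J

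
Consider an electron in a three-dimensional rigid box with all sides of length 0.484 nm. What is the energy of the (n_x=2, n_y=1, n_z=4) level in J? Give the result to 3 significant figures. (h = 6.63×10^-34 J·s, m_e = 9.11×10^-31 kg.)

For a 3D rectangular well E = (h²/8m_e)·Σ n_i²/L_i² = (6.63×10^-34)²/(8·9.11×10^-31) · [2²/(0.484 nm)² + 1²/(0.484 nm)² + 4²/(0.484 nm)²].
Evaluating gives E = 5.41×10^-18 J.

E = 5.41×10^-18 J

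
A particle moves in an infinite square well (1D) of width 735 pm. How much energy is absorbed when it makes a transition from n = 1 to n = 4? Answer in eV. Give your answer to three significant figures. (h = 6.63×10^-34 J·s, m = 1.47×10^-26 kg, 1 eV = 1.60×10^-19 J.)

E_1 = h²/(8mL²) = 6.919×10^-24 J.
|ΔE| = |1² − 4²|·E_1 = 15·6.919×10^-24 J = 1.038×10^-22 J = 6.49×10^-4 eV.

|ΔE| = 6.49×10^-4 eV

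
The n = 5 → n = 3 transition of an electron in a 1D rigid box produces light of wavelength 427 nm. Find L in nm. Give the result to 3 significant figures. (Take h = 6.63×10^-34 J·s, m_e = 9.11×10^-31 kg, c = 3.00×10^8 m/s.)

L = 1.44 nm

The photon carries ΔE = hc/λ = 6.63×10^-34·3.00×10^8/4.27×10^-7 m = 4.658×10^-19 J.
Since ΔE = (5² − 3²)E_1, E_1 = 2.911×10^-20 J, and L = h/√(8m_eE_1) = 1.44×10^-9 m = 1.44 nm.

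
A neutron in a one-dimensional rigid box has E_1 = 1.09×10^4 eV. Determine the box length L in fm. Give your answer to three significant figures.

L = 137 fm

From E_n = n²h²/(8m_nL²), L = n·h/√(8m_nE_n).
E_1 = 1.09×10^4 eV = 1.746×10^-15 J, so L = 1·6.626×10^-34/√(8·1.675×10^-27·1.746×10^-15) = 1.37×10^-13 m = 137 fm.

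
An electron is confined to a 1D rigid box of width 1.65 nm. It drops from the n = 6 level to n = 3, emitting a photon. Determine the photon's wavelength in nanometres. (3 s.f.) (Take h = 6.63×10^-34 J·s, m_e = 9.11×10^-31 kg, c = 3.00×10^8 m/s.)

E_1 = h²/(8m_eL²) = 2.215×10^-20 J, so ΔE = (6² − 3²)E_1 = 5.981×10^-19 J.
λ = hc/ΔE = (6.63×10^-34·3.00×10^8)/5.981×10^-19 = 3.33×10^-7 m = 333 nm.

λ = 333 nm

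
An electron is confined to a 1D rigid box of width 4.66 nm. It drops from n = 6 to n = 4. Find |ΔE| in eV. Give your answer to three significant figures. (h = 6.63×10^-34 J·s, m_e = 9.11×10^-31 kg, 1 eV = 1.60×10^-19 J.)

E_1 = h²/(8m_eL²) = 2.777×10^-21 J.
|ΔE| = |6² − 4²|·E_1 = 20·2.777×10^-21 J = 5.554×10^-20 J = 0.347 eV.

|ΔE| = 0.347 eV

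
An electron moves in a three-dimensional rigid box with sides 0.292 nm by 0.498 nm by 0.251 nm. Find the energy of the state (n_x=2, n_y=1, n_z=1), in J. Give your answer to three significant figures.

E = 4.03×10^-18 J

For a 3D rectangular well E = (h²/8m_e)·Σ n_i²/L_i² = (6.626×10^-34)²/(8·9.109×10^-31) · [2²/(0.292 nm)² + 1²/(0.498 nm)² + 1²/(0.251 nm)²].
Evaluating gives E = 4.03×10^-18 J.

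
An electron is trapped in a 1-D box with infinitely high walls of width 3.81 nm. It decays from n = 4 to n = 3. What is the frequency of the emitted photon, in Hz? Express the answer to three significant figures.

f = 4.38×10^13 Hz

E_1 = h²/(8m_eL²) = 4.150×10^-21 J and ΔE = (4² − 3²)E_1 = 2.905×10^-20 J.
f = ΔE/h = 2.905×10^-20/6.626×10^-34 = 4.38×10^13 Hz.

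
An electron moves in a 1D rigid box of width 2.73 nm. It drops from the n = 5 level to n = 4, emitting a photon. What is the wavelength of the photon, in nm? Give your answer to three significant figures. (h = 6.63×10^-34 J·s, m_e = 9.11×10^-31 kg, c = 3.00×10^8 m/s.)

E_1 = h²/(8m_eL²) = 8.093×10^-21 J, so ΔE = (5² − 4²)E_1 = 7.284×10^-20 J.
λ = hc/ΔE = (6.63×10^-34·3.00×10^8)/7.284×10^-20 = 2.73×10^-6 m = 2.73×10^3 nm.

λ = 2.73×10^3 nm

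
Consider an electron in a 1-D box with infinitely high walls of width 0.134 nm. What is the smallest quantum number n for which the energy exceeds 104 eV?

n = 3

E_1 = h²/(8m_eL²) = 3.355×10^-18 J = 20.94 eV.
Need n² > 104/20.94 = 4.967, i.e. n > 2.229.
The smallest integer satisfying this is n = 3.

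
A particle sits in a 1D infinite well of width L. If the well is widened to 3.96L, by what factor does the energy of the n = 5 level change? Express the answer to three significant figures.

0.0638

E_n ∝ 1/L², so the energy scales by 1/3.96² = 0.0638.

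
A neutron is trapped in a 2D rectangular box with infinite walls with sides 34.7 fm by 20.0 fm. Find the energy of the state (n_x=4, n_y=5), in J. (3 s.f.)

For a 2D rectangular well E = (h²/8m_n)·Σ n_i²/L_i² = (6.626×10^-34)²/(8·1.675×10^-27) · [4²/(34.7 fm)² + 5²/(20.0 fm)²].
Evaluating gives E = 2.48×10^-12 J.

E = 2.48×10^-12 J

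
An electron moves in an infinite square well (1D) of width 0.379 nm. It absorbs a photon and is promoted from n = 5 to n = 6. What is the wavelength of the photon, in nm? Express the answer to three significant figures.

E_1 = h²/(8m_eL²) = 4.194×10^-19 J, so ΔE = (6² − 5²)E_1 = 4.613×10^-18 J.
λ = hc/ΔE = (6.626×10^-34·2.998×10^8)/4.613×10^-18 = 4.31×10^-8 m = 43.1 nm.

λ = 43.1 nm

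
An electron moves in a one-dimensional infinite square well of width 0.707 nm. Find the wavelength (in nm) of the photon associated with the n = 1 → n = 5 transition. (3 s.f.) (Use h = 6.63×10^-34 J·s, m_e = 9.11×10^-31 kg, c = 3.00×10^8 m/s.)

λ = 68.7 nm

E_1 = h²/(8m_eL²) = 1.207×10^-19 J, so ΔE = (5² − 1²)E_1 = 2.897×10^-18 J.
λ = hc/ΔE = (6.63×10^-34·3.00×10^8)/2.897×10^-18 = 6.87×10^-8 m = 68.7 nm.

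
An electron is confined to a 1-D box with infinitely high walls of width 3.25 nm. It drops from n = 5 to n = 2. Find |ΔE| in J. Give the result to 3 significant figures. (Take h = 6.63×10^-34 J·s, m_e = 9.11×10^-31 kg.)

|ΔE| = 1.20×10^-19 J

E_1 = h²/(8m_eL²) = 5.710×10^-21 J.
|ΔE| = |5² − 2²|·E_1 = 21·5.710×10^-21 J = 1.20×10^-19 J.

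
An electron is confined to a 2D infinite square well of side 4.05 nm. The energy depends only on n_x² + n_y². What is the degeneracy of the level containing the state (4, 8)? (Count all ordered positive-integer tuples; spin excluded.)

The level has n_x² + n_y² = 80. The ordered positive-integer solutions are (4, 8), (8, 4).
That gives 2 states.

degeneracy = 2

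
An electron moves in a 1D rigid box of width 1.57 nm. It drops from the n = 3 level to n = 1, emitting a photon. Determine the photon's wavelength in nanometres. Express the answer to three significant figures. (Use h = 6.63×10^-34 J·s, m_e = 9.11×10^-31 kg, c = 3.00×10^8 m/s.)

E_1 = h²/(8m_eL²) = 2.447×10^-20 J, so ΔE = (3² − 1²)E_1 = 1.958×10^-19 J.
λ = hc/ΔE = (6.63×10^-34·3.00×10^8)/1.958×10^-19 = 1.02×10^-6 m = 1.02×10^3 nm.

λ = 1.02×10^3 nm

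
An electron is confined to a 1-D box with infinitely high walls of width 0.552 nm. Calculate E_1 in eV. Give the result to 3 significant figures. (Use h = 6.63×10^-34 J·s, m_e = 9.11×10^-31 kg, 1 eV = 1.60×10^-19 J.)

E_1 = 1.24 eV

For an infinite well E_n = n²h²/(8m_eL²), so E_1 = h²/(8m_eL²) = (6.63×10^-34)²/(8·9.11×10^-31·(5.52×10^-10 m)²) = 1.979×10^-19 J.
Converting, E_1 = 1.979×10^-19 J / (1.60×10^-19 J/eV) = 1.24 eV.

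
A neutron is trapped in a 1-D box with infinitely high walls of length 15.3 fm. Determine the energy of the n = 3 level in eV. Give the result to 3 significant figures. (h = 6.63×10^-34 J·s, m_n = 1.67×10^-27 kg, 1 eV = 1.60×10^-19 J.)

E_3 = 7.91×10^6 eV

For an infinite well E_n = n²h²/(8m_nL²), so E_1 = h²/(8m_nL²) = (6.63×10^-34)²/(8·1.67×10^-27·(1.53×10^-14 m)²) = 1.406×10^-13 J.
Then E_3 = 3²·E_1 = 9·1.406×10^-13 J = 1.265×10^-12 J.
Converting, E_3 = 1.265×10^-12 J / (1.60×10^-19 J/eV) = 7.91×10^6 eV.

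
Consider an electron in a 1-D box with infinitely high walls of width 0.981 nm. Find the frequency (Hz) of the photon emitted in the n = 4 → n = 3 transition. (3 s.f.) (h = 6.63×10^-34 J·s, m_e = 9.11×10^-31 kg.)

E_1 = h²/(8m_eL²) = 6.267×10^-20 J and ΔE = (4² − 3²)E_1 = 4.387×10^-19 J.
f = ΔE/h = 4.387×10^-19/6.63×10^-34 = 6.62×10^14 Hz.

f = 6.62×10^14 Hz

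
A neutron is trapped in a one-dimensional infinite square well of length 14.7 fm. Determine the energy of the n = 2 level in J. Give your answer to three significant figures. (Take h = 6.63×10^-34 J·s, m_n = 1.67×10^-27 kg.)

E_2 = 6.09×10^-13 J

For an infinite well E_n = n²h²/(8m_nL²), so E_1 = h²/(8m_nL²) = (6.63×10^-34)²/(8·1.67×10^-27·(1.47×10^-14 m)²) = 1.523×10^-13 J.
Then E_2 = 2²·E_1 = 4·1.523×10^-13 J = 6.09×10^-13 J.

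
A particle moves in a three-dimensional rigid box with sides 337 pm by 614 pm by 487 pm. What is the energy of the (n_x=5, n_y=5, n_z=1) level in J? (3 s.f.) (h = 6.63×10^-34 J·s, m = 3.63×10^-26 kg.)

E = 4.40×10^-22 J

For a 3D rectangular well E = (h²/8m)·Σ n_i²/L_i² = (6.63×10^-34)²/(8·3.63×10^-26) · [5²/(337 pm)² + 5²/(614 pm)² + 1²/(487 pm)²].
Evaluating gives E = 4.40×10^-22 J.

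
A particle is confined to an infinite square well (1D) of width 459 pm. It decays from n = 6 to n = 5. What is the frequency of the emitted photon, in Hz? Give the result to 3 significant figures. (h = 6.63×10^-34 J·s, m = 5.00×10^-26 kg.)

f = 8.65×10^10 Hz

E_1 = h²/(8mL²) = 5.216×10^-24 J and ΔE = (6² − 5²)E_1 = 5.738×10^-23 J.
f = ΔE/h = 5.738×10^-23/6.63×10^-34 = 8.65×10^10 Hz.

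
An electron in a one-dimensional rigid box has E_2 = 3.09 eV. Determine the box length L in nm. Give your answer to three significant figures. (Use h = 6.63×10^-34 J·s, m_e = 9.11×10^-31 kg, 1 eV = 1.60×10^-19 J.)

L = 0.699 nm

From E_n = n²h²/(8m_eL²), L = n·h/√(8m_eE_n).
E_2 = 3.09 eV = 4.944×10^-19 J, so L = 2·6.63×10^-34/√(8·9.11×10^-31·4.944×10^-19) = 6.99×10^-10 m = 0.699 nm.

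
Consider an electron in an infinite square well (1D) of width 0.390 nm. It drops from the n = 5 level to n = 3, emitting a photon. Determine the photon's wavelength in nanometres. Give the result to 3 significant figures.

λ = 31.3 nm

E_1 = h²/(8m_eL²) = 3.961×10^-19 J, so ΔE = (5² − 3²)E_1 = 6.338×10^-18 J.
λ = hc/ΔE = (6.626×10^-34·2.998×10^8)/6.338×10^-18 = 3.13×10^-8 m = 31.3 nm.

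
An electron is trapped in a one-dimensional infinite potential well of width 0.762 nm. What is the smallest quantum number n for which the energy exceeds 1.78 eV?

E_1 = h²/(8m_eL²) = 1.038×10^-19 J = 0.6479 eV.
Need n² > 1.78/0.6479 = 2.747, i.e. n > 1.657.
The smallest integer satisfying this is n = 2.

n = 2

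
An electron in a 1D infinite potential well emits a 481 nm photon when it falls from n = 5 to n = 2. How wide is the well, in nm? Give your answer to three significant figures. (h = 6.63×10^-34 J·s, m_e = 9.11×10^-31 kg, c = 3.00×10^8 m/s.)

The photon carries ΔE = hc/λ = 6.63×10^-34·3.00×10^8/4.81×10^-7 m = 4.135×10^-19 J.
Since ΔE = (5² − 2²)E_1, E_1 = 1.969×10^-20 J, and L = h/√(8m_eE_1) = 1.75×10^-9 m = 1.75 nm.

L = 1.75 nm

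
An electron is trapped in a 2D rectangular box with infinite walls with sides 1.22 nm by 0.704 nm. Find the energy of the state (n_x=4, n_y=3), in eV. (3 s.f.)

For a 2D rectangular well E = (h²/8m_e)·Σ n_i²/L_i² = (6.626×10^-34)²/(8·9.109×10^-31) · [4²/(1.22 nm)² + 3²/(0.704 nm)²].
Evaluating gives E = 1.742×10^-18 J = 10.9 eV.

E = 10.9 eV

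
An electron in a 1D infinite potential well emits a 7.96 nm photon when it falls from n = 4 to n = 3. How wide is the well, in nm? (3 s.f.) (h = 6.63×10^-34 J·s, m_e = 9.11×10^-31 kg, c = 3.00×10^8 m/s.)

The photon carries ΔE = hc/λ = 6.63×10^-34·3.00×10^8/7.96×10^-9 m = 2.499×10^-17 J.
Since ΔE = (4² − 3²)E_1, E_1 = 3.570×10^-18 J, and L = h/√(8m_eE_1) = 1.30×10^-10 m = 0.130 nm.

L = 0.130 nm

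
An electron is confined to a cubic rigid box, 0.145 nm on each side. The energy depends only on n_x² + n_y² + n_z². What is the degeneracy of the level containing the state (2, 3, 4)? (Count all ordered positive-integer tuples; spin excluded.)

The level has n_x² + n_y² + n_z² = 29. The ordered positive-integer solutions are (2, 3, 4), (2, 4, 3), (3, 2, 4), (3, 4, 2), (4, 2, 3), (4, 3, 2).
That gives 6 states.

degeneracy = 6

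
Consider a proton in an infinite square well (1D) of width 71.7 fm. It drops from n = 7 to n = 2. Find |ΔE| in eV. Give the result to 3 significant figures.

E_1 = h²/(8m_pL²) = 6.381×10^-15 J.
|ΔE| = |7² − 2²|·E_1 = 45·6.381×10^-15 J = 2.871×10^-13 J = 1.79×10^6 eV.

|ΔE| = 1.79×10^6 eV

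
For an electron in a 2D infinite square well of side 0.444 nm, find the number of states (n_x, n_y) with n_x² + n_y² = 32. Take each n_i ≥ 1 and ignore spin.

degeneracy = 1

The level has n_x² + n_y² = 32. The ordered positive-integer solutions are (4, 4).
That gives 1 state.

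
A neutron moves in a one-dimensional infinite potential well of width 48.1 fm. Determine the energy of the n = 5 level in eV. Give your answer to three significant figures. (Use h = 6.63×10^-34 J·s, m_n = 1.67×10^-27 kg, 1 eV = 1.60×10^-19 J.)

For an infinite well E_n = n²h²/(8m_nL²), so E_1 = h²/(8m_nL²) = (6.63×10^-34)²/(8·1.67×10^-27·(4.81×10^-14 m)²) = 1.422×10^-14 J.
Then E_5 = 5²·E_1 = 25·1.422×10^-14 J = 3.555×10^-13 J.
Converting, E_5 = 3.555×10^-13 J / (1.60×10^-19 J/eV) = 2.22×10^6 eV.

E_5 = 2.22×10^6 eV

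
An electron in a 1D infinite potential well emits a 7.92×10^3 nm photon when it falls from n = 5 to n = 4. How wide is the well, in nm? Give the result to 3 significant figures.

The photon carries ΔE = hc/λ = 6.626×10^-34·2.998×10^8/7.92×10^-6 m = 2.508×10^-20 J.
Since ΔE = (5² − 4²)E_1, E_1 = 2.787×10^-21 J, and L = h/√(8m_eE_1) = 4.65×10^-9 m = 4.65 nm.

L = 4.65 nm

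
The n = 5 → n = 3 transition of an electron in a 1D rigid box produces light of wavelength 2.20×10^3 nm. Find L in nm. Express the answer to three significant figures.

The photon carries ΔE = hc/λ = 6.626×10^-34·2.998×10^8/2.20×10^-6 m = 9.029×10^-20 J.
Since ΔE = (5² − 3²)E_1, E_1 = 5.643×10^-21 J, and L = h/√(8m_eE_1) = 3.27×10^-9 m = 3.27 nm.

L = 3.27 nm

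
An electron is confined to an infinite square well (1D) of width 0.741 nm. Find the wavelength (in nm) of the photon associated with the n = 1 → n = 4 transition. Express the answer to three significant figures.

λ = 121 nm

E_1 = h²/(8m_eL²) = 1.097×10^-19 J, so ΔE = (4² − 1²)E_1 = 1.646×10^-18 J.
λ = hc/ΔE = (6.626×10^-34·2.998×10^8)/1.646×10^-18 = 1.21×10^-7 m = 121 nm.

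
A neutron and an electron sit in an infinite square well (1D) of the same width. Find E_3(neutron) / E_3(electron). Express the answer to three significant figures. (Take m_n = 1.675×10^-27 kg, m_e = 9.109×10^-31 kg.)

E_n ∝ 1/m at fixed n and L, so the ratio is m_e/m_n = 9.109×10^-31/1.675×10^-27 = 5.44×10^-4.

5.44×10^-4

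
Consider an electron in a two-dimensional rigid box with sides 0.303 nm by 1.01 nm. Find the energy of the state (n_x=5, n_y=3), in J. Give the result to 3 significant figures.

E = 1.69×10^-17 J

For a 2D rectangular well E = (h²/8m_e)·Σ n_i²/L_i² = (6.626×10^-34)²/(8·9.109×10^-31) · [5²/(0.303 nm)² + 3²/(1.01 nm)²].
Evaluating gives E = 1.69×10^-17 J.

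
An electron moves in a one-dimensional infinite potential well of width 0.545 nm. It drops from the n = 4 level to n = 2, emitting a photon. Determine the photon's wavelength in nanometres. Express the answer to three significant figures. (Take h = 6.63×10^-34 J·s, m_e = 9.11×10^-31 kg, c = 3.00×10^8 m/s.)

λ = 81.6 nm

E_1 = h²/(8m_eL²) = 2.031×10^-19 J, so ΔE = (4² − 2²)E_1 = 2.437×10^-18 J.
λ = hc/ΔE = (6.63×10^-34·3.00×10^8)/2.437×10^-18 = 8.16×10^-8 m = 81.6 nm.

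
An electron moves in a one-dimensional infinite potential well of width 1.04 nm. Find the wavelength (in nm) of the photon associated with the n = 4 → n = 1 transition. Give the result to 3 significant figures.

λ = 238 nm

E_1 = h²/(8m_eL²) = 5.570×10^-20 J, so ΔE = (4² − 1²)E_1 = 8.355×10^-19 J.
λ = hc/ΔE = (6.626×10^-34·2.998×10^8)/8.355×10^-19 = 2.38×10^-7 m = 238 nm.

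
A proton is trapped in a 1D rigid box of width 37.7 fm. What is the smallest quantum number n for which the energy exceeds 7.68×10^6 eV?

E_1 = h²/(8m_pL²) = 2.308×10^-14 J = 1.441×10^5 eV.
Need n² > 7.68×10^6/1.441×10^5 = 53.30, i.e. n > 7.301.
The smallest integer satisfying this is n = 8.

n = 8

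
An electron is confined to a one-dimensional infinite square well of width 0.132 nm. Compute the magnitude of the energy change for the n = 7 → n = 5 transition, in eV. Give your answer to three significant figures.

|ΔE| = 518 eV

E_1 = h²/(8m_eL²) = 3.458×10^-18 J.
|ΔE| = |7² − 5²|·E_1 = 24·3.458×10^-18 J = 8.299×10^-17 J = 518 eV.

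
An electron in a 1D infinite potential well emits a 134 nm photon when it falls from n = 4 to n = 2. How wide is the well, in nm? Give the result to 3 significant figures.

The photon carries ΔE = hc/λ = 6.626×10^-34·2.998×10^8/1.34×10^-7 m = 1.482×10^-18 J.
Since ΔE = (4² − 2²)E_1, E_1 = 1.235×10^-19 J, and L = h/√(8m_eE_1) = 6.98×10^-10 m = 0.698 nm.

L = 0.698 nm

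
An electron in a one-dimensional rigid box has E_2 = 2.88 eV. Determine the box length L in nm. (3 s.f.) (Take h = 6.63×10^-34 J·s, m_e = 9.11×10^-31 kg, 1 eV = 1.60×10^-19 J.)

L = 0.724 nm

From E_n = n²h²/(8m_eL²), L = n·h/√(8m_eE_n).
E_2 = 2.88 eV = 4.608×10^-19 J, so L = 2·6.63×10^-34/√(8·9.11×10^-31·4.608×10^-19) = 7.24×10^-10 m = 0.724 nm.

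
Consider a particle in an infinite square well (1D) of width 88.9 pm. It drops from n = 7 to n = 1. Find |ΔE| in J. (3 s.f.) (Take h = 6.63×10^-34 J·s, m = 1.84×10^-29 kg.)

E_1 = h²/(8mL²) = 3.778×10^-19 J.
|ΔE| = |7² − 1²|·E_1 = 48·3.778×10^-19 J = 1.81×10^-17 J.

|ΔE| = 1.81×10^-17 J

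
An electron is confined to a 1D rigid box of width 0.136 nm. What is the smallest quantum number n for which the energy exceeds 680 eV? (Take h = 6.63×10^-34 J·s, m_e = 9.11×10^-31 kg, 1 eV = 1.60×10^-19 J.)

n = 6

E_1 = h²/(8m_eL²) = 3.261×10^-18 J = 20.38 eV.
Need n² > 680/20.38 = 33.37, i.e. n > 5.777.
The smallest integer satisfying this is n = 6.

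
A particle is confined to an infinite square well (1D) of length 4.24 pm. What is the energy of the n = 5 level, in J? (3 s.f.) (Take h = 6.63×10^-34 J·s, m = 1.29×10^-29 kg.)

E_5 = 5.92×10^-15 J

For an infinite well E_n = n²h²/(8mL²), so E_1 = h²/(8mL²) = (6.63×10^-34)²/(8·1.29×10^-29·(4.24×10^-12 m)²) = 2.369×10^-16 J.
Then E_5 = 5²·E_1 = 25·2.369×10^-16 J = 5.92×10^-15 J.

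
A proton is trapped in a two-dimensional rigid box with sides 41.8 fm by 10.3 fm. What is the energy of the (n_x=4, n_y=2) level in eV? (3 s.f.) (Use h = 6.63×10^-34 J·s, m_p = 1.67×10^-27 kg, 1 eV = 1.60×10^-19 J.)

For a 2D rectangular well E = (h²/8m_p)·Σ n_i²/L_i² = (6.63×10^-34)²/(8·1.67×10^-27) · [4²/(41.8 fm)² + 2²/(10.3 fm)²].
Evaluating gives E = 1.542×10^-12 J = 9.64×10^6 eV.

E = 9.64×10^6 eV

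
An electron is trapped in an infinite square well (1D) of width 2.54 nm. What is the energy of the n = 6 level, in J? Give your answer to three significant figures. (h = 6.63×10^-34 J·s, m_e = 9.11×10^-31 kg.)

For an infinite well E_n = n²h²/(8m_eL²), so E_1 = h²/(8m_eL²) = (6.63×10^-34)²/(8·9.11×10^-31·(2.54×10^-9 m)²) = 9.349×10^-21 J.
Then E_6 = 6²·E_1 = 36·9.349×10^-21 J = 3.37×10^-19 J.

E_6 = 3.37×10^-19 J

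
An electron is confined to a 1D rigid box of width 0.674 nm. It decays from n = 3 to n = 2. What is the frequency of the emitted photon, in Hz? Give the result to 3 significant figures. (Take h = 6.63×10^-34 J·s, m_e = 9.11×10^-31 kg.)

f = 1.00×10^15 Hz

E_1 = h²/(8m_eL²) = 1.328×10^-19 J and ΔE = (3² − 2²)E_1 = 6.640×10^-19 J.
f = ΔE/h = 6.640×10^-19/6.63×10^-34 = 1.00×10^15 Hz.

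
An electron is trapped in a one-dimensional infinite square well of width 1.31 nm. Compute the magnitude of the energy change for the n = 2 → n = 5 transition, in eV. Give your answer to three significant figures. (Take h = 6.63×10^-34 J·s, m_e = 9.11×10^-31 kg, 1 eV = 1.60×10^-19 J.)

|ΔE| = 4.61 eV

E_1 = h²/(8m_eL²) = 3.515×10^-20 J.
|ΔE| = |2² − 5²|·E_1 = 21·3.515×10^-20 J = 7.381×10^-19 J = 4.61 eV.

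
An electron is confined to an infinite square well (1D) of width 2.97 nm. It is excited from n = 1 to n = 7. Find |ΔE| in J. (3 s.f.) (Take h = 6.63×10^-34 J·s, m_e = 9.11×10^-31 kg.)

E_1 = h²/(8m_eL²) = 6.838×10^-21 J.
|ΔE| = |1² − 7²|·E_1 = 48·6.838×10^-21 J = 3.28×10^-19 J.

|ΔE| = 3.28×10^-19 J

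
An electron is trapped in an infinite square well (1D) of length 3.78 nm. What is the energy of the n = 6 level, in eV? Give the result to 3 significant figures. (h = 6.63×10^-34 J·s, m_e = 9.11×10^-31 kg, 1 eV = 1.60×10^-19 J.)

For an infinite well E_n = n²h²/(8m_eL²), so E_1 = h²/(8m_eL²) = (6.63×10^-34)²/(8·9.11×10^-31·(3.78×10^-9 m)²) = 4.221×10^-21 J.
Then E_6 = 6²·E_1 = 36·4.221×10^-21 J = 1.520×10^-19 J.
Converting, E_6 = 1.520×10^-19 J / (1.60×10^-19 J/eV) = 0.950 eV.

E_6 = 0.950 eV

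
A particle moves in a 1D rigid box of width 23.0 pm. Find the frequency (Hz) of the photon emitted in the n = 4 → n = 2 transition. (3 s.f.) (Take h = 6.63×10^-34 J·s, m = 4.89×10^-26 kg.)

E_1 = h²/(8mL²) = 2.124×10^-21 J and ΔE = (4² − 2²)E_1 = 2.549×10^-20 J.
f = ΔE/h = 2.549×10^-20/6.63×10^-34 = 3.84×10^13 Hz.

f = 3.84×10^13 Hz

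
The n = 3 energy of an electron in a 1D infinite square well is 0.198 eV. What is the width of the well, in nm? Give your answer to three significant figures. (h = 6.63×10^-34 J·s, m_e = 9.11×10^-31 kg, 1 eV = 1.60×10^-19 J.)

L = 4.14 nm

From E_n = n²h²/(8m_eL²), L = n·h/√(8m_eE_n).
E_3 = 0.198 eV = 3.168×10^-20 J, so L = 3·6.63×10^-34/√(8·9.11×10^-31·3.168×10^-20) = 4.14×10^-9 m = 4.14 nm.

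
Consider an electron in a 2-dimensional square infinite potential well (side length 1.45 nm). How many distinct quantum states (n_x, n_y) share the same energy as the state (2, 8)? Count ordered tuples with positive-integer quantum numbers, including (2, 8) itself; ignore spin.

degeneracy = 2

The level has n_x² + n_y² = 68. The ordered positive-integer solutions are (2, 8), (8, 2).
That gives 2 states.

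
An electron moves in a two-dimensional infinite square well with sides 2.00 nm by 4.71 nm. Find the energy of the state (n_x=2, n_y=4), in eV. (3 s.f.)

For a 2D rectangular well E = (h²/8m_e)·Σ n_i²/L_i² = (6.626×10^-34)²/(8·9.109×10^-31) · [2²/(2.00 nm)² + 4²/(4.71 nm)²].
Evaluating gives E = 1.037×10^-19 J = 0.647 eV.

E = 0.647 eV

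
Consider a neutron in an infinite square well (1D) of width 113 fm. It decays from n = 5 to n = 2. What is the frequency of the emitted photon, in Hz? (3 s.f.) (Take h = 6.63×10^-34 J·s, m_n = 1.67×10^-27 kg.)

f = 8.16×10^19 Hz

E_1 = h²/(8m_nL²) = 2.577×10^-15 J and ΔE = (5² − 2²)E_1 = 5.412×10^-14 J.
f = ΔE/h = 5.412×10^-14/6.63×10^-34 = 8.16×10^19 Hz.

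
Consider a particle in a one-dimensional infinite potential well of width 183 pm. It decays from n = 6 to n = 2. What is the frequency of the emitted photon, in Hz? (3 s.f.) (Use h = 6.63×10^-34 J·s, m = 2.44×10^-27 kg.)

E_1 = h²/(8mL²) = 6.724×10^-22 J and ΔE = (6² − 2²)E_1 = 2.152×10^-20 J.
f = ΔE/h = 2.152×10^-20/6.63×10^-34 = 3.25×10^13 Hz.

f = 3.25×10^13 Hz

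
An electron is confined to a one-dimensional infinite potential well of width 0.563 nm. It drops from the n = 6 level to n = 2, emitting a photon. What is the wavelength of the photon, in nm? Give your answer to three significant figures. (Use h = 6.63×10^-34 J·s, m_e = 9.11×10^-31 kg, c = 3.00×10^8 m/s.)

λ = 32.7 nm

E_1 = h²/(8m_eL²) = 1.903×10^-19 J, so ΔE = (6² − 2²)E_1 = 6.090×10^-18 J.
λ = hc/ΔE = (6.63×10^-34·3.00×10^8)/6.090×10^-18 = 3.27×10^-8 m = 32.7 nm.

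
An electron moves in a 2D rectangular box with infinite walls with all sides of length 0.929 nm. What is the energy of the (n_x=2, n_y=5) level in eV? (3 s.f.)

E = 12.6 eV

For a 2D rectangular well E = (h²/8m_e)·Σ n_i²/L_i² = (6.626×10^-34)²/(8·9.109×10^-31) · [2²/(0.929 nm)² + 5²/(0.929 nm)²].
Evaluating gives E = 2.024×10^-18 J = 12.6 eV.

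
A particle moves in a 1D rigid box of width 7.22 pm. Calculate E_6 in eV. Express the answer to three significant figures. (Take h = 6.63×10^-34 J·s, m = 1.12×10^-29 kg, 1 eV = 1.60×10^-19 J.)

For an infinite well E_n = n²h²/(8mL²), so E_1 = h²/(8mL²) = (6.63×10^-34)²/(8·1.12×10^-29·(7.22×10^-12 m)²) = 9.411×10^-17 J.
Then E_6 = 6²·E_1 = 36·9.411×10^-17 J = 3.388×10^-15 J.
Converting, E_6 = 3.388×10^-15 J / (1.60×10^-19 J/eV) = 2.12×10^4 eV.

E_6 = 2.12×10^4 eV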